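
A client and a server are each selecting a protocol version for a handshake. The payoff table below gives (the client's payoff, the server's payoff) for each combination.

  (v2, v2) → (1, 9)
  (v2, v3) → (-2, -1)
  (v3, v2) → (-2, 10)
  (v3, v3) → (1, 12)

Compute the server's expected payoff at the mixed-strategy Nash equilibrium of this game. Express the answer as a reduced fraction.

59/6

The client mixes with probability p on v2, chosen so the server is indifferent: 9p + 10(1−p) = (-1)p + 12(1−p) gives p = 1/6.
The server's expected payoff is 9·1/6 + 10·5/6 = 59/6.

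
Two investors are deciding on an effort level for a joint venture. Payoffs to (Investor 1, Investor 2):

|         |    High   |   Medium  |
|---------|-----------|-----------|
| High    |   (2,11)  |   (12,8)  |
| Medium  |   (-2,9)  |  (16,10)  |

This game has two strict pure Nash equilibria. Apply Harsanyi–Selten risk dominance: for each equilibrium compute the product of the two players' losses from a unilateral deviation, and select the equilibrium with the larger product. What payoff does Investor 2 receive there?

11

At both High: Investor 1 loses 2 − (-2) = 4 by deviating; Investor 2 loses 11 − 8 = 3. Product = 4·3 = 12.
At both Medium: Investor 1 loses 16 − 12 = 4 by deviating; Investor 2 loses 10 − 9 = 1. Product = 4·1 = 4.
12 > 4, so both High is risk-dominant. Investor 2's payoff there is 11.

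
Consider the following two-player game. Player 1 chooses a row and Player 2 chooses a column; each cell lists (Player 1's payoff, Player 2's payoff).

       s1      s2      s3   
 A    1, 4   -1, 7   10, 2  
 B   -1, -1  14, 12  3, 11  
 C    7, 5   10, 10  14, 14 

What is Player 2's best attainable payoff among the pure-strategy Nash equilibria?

(B, s2) is a pure NE (Player 1: 14 ≥ 10; Player 2: 12 ≥ 11). Player 2 gets 12.
(C, s3) is a pure NE (Player 1: 14 ≥ 10; Player 2: 14 ≥ 10). Player 2 gets 14.
Every other cell has a profitable deviation for at least one player. Highest of {12, 14} is 14.

14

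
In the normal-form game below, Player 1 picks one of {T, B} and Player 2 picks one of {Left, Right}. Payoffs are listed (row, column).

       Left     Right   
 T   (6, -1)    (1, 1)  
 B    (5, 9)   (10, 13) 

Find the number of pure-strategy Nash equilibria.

(B, Right): Player 1 gets 10 (best alternative 1); Player 2 gets 13 (best alternative 9). Neither deviates — NE.
(T, Left) is not a NE: Player 2 would switch to Right (1 > -1).
No other cell survives both best-response checks, so there is 1 pure NE.

1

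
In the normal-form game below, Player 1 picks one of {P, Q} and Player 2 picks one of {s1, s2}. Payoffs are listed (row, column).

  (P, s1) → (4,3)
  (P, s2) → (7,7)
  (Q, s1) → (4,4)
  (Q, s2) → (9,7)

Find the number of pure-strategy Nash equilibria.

1

(Q, s2): Player 1 gets 9 (best alternative 7); Player 2 gets 7 (best alternative 4). Neither deviates — NE.
(P, s1) is not a NE: Player 2 would switch to s2 (7 > 3).
No other cell survives both best-response checks, so there is 1 pure NE.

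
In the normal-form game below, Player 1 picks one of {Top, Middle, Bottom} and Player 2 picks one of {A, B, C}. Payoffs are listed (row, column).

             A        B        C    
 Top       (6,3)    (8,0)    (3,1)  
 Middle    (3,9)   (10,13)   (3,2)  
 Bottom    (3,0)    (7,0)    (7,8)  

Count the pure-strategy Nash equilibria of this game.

(Top, A): Player 1 gets 6 (best alternative 3); Player 2 gets 3 (best alternative 1). Neither deviates — NE.
(Middle, B): Player 1 gets 10 (best alternative 8); Player 2 gets 13 (best alternative 9). Neither deviates — NE.
(Bottom, C): Player 1 gets 7 (best alternative 3); Player 2 gets 8 (best alternative 0). Neither deviates — NE.
(Bottom, B) is not a NE: Player 1 would switch to Middle (10 > 7).
No other cell survives both best-response checks, so there are 3 pure NE.

3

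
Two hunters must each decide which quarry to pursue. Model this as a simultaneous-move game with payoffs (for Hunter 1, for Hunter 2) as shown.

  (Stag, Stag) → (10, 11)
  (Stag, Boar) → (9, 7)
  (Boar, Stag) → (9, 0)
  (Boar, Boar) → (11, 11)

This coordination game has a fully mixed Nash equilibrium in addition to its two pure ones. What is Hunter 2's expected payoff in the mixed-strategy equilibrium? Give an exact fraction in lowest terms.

121/15

Hunter 1 mixes with probability p on Stag, chosen so Hunter 2 is indifferent: 11p + 0(1−p) = 7p + 11(1−p) gives p = 11/15.
Hunter 2's expected payoff is 11·11/15 + 0·4/15 = 121/15.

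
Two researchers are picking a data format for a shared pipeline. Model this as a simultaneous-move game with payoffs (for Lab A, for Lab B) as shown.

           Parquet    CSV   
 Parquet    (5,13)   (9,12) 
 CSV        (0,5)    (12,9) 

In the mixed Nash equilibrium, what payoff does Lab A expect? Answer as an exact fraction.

15/2

Lab B mixes with probability q on Parquet, chosen so Lab A is indifferent: 5q + 9(1−q) = 0q + 12(1−q) gives q = 3/8.
Lab A's expected payoff (from either row, since indifferent) is 5·3/8 + 9·5/8 = 15/2.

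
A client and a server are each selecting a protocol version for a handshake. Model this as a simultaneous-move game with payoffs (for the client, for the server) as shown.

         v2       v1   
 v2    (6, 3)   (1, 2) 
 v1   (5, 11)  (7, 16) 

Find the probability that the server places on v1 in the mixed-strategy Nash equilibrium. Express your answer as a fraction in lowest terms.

1/7

The server's mix q on v2 must make the client indifferent between v2 and v1.
The client's payoff from v2: 6q + 1(1−q). From v1: 5q + 7(1−q).
Set equal: 1q = 6(1−q) → q = 6/7.
Probability on v1 is 1 − 6/7 = 1/7.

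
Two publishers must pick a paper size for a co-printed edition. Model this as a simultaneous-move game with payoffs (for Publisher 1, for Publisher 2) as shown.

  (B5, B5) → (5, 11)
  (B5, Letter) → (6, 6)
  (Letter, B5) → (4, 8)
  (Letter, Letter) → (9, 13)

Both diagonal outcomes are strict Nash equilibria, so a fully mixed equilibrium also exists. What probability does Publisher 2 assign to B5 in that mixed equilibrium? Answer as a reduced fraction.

3/4

Publisher 2's mix q on B5 must make Publisher 1 indifferent between B5 and Letter.
Publisher 1's payoff from B5: 5q + 6(1−q). From Letter: 4q + 9(1−q).
Set equal: 1q = 3(1−q) → q = 3/4.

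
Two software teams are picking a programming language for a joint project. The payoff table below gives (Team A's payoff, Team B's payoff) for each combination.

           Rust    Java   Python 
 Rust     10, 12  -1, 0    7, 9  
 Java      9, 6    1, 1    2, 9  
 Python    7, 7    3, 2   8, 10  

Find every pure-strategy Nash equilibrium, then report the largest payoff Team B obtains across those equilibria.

Both Rust is a pure NE (Team A: 10 ≥ 9; Team B: 12 ≥ 9). Team B gets 12.
Both Python is a pure NE (Team A: 8 ≥ 7; Team B: 10 ≥ 7). Team B gets 10.
Every other cell has a profitable deviation for at least one player. Highest of {12, 10} is 12.

12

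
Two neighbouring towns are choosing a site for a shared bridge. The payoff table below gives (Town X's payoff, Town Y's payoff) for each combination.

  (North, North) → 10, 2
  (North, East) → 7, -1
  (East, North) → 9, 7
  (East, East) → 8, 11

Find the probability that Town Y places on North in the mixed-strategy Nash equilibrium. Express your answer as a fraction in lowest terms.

Town Y's mix q on North must make Town X indifferent between North and East.
Town X's payoff from North: 10q + 7(1−q). From East: 9q + 8(1−q).
Set equal: 1q = 1(1−q) → q = 1/2.

1/2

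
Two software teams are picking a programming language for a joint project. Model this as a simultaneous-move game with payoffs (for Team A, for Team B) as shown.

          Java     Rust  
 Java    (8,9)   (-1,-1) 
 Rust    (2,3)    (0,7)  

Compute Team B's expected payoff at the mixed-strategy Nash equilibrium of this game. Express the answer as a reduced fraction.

Team A mixes with probability p on Java, chosen so Team B is indifferent: 9p + 3(1−p) = (-1)p + 7(1−p) gives p = 2/7.
Team B's expected payoff is 9·2/7 + 3·5/7 = 33/7.

33/7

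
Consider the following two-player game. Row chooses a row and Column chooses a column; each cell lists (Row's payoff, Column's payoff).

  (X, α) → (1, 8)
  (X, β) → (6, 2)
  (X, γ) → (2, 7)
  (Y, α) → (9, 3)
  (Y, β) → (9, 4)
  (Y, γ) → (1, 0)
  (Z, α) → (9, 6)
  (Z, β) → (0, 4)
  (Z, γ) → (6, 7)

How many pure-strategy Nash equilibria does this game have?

(Y, β): Row gets 9 (best alternative 6); Column gets 4 (best alternative 3). Neither deviates — NE.
(Z, γ): Row gets 6 (best alternative 2); Column gets 7 (best alternative 6). Neither deviates — NE.
(X, α) is not a NE: Row would switch to Y (9 > 1).
No other cell survives both best-response checks, so there are 2 pure NE.

2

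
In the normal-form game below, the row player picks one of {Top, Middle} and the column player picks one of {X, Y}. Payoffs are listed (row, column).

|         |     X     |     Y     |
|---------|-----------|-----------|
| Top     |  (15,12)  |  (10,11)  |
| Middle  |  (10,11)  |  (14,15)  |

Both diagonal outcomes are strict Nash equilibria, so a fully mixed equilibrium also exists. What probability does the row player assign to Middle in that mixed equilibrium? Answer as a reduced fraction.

1/5

The row player's mix p on Top must make the column player indifferent between X and Y.
The column player's payoff from X: 12p + 11(1−p). From Y: 11p + 15(1−p).
Set equal: 1p = 4(1−p) → p = 4/5.
Probability on Middle is 1 − 4/5 = 1/5.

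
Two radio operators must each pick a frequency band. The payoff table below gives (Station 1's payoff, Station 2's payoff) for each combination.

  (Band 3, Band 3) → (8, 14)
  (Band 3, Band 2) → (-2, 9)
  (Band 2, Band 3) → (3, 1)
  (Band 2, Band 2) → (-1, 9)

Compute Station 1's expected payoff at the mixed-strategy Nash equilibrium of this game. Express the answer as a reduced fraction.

-1/3

Station 2 mixes with probability q on Band 3, chosen so Station 1 is indifferent: 8q + (-2)(1−q) = 3q + (-1)(1−q) gives q = 1/6.
Station 1's expected payoff (from either row, since indifferent) is 8·1/6 + (-2)·5/6 = -1/3.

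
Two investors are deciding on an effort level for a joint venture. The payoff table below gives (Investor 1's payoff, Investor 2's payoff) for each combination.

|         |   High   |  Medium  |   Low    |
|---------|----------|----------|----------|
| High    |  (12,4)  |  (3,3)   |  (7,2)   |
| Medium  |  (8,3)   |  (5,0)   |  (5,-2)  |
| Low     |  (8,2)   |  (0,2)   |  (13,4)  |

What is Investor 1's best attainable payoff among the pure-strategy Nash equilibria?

13

Both High is a pure NE (Investor 1: 12 ≥ 8; Investor 2: 4 ≥ 3). Investor 1 gets 12.
Both Low is a pure NE (Investor 1: 13 ≥ 7; Investor 2: 4 ≥ 2). Investor 1 gets 13.
Every other cell has a profitable deviation for at least one player. Highest of {12, 13} is 13.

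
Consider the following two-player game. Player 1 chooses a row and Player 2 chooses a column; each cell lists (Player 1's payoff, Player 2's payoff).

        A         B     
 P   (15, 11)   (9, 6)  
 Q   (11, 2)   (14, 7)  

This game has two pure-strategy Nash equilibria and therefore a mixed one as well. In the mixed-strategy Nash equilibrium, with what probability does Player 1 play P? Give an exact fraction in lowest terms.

1/2

Player 1's mix p on P must make Player 2 indifferent between A and B.
Player 2's payoff from A: 11p + 2(1−p). From B: 6p + 7(1−p).
Set equal: 5p = 5(1−p) → p = 5/10 = 1/2.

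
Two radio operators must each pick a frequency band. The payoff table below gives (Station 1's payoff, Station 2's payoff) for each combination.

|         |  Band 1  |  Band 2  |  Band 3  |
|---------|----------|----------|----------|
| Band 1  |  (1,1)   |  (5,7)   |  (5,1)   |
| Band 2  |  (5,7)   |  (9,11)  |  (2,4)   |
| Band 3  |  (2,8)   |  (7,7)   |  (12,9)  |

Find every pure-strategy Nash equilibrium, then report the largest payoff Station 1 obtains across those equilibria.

Both Band 2 is a pure NE (Station 1: 9 ≥ 7; Station 2: 11 ≥ 7). Station 1 gets 9.
Both Band 3 is a pure NE (Station 1: 12 ≥ 5; Station 2: 9 ≥ 8). Station 1 gets 12.
Every other cell has a profitable deviation for at least one player. Highest of {9, 12} is 12.

12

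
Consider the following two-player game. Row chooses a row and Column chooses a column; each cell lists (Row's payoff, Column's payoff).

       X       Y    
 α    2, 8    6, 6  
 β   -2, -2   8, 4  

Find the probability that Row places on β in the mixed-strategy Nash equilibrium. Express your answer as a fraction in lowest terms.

Row's mix p on α must make Column indifferent between X and Y.
Column's payoff from X: 8p + (-2)(1−p). From Y: 6p + 4(1−p).
Set equal: 2p = 6(1−p) → p = 6/8 = 3/4.
Probability on β is 1 − 3/4 = 1/4.

1/4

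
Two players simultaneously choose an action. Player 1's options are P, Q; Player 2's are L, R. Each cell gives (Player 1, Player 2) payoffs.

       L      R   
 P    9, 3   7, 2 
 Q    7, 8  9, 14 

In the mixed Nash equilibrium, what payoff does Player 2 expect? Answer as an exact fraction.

Player 1 mixes with probability p on P, chosen so Player 2 is indifferent: 3p + 8(1−p) = 2p + 14(1−p) gives p = 6/7.
Player 2's expected payoff is 3·6/7 + 8·1/7 = 26/7.

26/7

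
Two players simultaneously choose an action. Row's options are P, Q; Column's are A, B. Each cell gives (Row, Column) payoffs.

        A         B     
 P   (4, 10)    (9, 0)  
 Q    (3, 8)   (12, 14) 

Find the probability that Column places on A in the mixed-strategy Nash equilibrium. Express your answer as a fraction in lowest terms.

3/4

Column's mix q on A must make Row indifferent between P and Q.
Row's payoff from P: 4q + 9(1−q). From Q: 3q + 12(1−q).
Set equal: 1q = 3(1−q) → q = 3/4.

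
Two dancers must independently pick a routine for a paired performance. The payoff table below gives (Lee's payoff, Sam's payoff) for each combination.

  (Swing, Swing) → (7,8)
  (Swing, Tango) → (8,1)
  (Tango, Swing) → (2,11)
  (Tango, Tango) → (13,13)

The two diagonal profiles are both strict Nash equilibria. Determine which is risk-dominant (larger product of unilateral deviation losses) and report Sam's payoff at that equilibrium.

At both Swing: Lee loses 7 − 2 = 5 by deviating; Sam loses 8 − 1 = 7. Product = 5·7 = 35.
At both Tango: Lee loses 13 − 8 = 5 by deviating; Sam loses 13 − 11 = 2. Product = 5·2 = 10.
35 > 10, so both Swing is risk-dominant. Sam's payoff there is 8.

8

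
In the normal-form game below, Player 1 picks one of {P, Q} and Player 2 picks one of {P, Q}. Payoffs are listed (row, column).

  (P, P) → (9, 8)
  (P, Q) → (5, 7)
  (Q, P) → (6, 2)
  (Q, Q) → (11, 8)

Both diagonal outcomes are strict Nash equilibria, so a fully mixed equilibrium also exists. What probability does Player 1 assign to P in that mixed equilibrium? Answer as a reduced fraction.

6/7

Player 1's mix p on P must make Player 2 indifferent between P and Q.
Player 2's payoff from P: 8p + 2(1−p). From Q: 7p + 8(1−p).
Set equal: 1p = 6(1−p) → p = 6/7.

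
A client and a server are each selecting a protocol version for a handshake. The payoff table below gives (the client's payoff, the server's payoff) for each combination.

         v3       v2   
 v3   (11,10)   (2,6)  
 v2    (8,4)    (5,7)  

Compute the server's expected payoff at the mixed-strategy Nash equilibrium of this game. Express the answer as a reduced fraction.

The client mixes with probability p on v3, chosen so the server is indifferent: 10p + 4(1−p) = 6p + 7(1−p) gives p = 3/7.
The server's expected payoff is 10·3/7 + 4·4/7 = 46/7.

46/7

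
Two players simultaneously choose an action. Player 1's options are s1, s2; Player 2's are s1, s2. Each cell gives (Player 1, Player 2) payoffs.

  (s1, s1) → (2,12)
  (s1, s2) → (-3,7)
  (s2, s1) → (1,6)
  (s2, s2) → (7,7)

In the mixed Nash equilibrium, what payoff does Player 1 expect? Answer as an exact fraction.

17/11

Player 2 mixes with probability q on s1, chosen so Player 1 is indifferent: 2q + (-3)(1−q) = 1q + 7(1−q) gives q = 10/11.
Player 1's expected payoff (from either row, since indifferent) is 2·10/11 + (-3)·1/11 = 17/11.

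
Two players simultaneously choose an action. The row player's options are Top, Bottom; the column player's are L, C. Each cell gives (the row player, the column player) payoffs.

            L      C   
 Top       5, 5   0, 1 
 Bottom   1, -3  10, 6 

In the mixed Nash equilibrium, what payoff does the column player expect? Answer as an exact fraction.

33/13

The row player mixes with probability p on Top, chosen so the column player is indifferent: 5p + (-3)(1−p) = 1p + 6(1−p) gives p = 9/13.
The column player's expected payoff is 5·9/13 + (-3)·4/13 = 33/13.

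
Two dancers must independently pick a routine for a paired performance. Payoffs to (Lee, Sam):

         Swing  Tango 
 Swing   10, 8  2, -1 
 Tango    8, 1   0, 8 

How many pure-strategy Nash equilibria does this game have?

Both Swing: Lee gets 10 (best alternative 8); Sam gets 8 (best alternative -1). Neither deviates — NE.
Both Tango is not a NE: Lee would switch to Swing (2 > 0).
No other cell survives both best-response checks, so there is 1 pure NE.

1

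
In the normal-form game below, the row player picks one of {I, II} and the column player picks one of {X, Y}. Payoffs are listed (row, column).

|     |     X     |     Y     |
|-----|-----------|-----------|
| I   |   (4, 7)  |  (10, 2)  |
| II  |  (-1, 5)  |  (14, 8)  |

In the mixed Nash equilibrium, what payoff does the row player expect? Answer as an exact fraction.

22/3

The column player mixes with probability q on X, chosen so the row player is indifferent: 4q + 10(1−q) = (-1)q + 14(1−q) gives q = 4/9.
The row player's expected payoff (from either row, since indifferent) is 4·4/9 + 10·5/9 = 22/3.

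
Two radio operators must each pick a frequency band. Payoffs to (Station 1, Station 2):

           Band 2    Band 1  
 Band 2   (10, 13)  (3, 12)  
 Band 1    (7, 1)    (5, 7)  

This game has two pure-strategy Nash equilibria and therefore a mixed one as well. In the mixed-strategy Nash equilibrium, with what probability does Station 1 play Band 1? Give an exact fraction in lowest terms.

Station 1's mix p on Band 2 must make Station 2 indifferent between Band 2 and Band 1.
Station 2's payoff from Band 2: 13p + 1(1−p). From Band 1: 12p + 7(1−p).
Set equal: 1p = 6(1−p) → p = 6/7.
Probability on Band 1 is 1 − 6/7 = 1/7.

1/7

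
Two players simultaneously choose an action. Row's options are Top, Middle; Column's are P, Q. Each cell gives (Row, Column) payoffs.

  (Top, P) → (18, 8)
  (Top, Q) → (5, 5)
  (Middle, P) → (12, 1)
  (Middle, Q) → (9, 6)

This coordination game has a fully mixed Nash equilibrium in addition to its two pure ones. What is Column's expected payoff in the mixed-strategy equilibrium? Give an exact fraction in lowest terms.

Row mixes with probability p on Top, chosen so Column is indifferent: 8p + 1(1−p) = 5p + 6(1−p) gives p = 5/8.
Column's expected payoff is 8·5/8 + 1·3/8 = 43/8.

43/8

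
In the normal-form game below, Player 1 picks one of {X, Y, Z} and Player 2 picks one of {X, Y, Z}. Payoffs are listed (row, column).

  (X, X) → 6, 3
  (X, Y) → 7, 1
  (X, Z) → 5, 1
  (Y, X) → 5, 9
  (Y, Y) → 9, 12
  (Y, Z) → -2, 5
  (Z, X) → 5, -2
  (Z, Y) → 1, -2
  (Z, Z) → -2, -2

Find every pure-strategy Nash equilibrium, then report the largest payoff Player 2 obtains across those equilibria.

Both X is a pure NE (Player 1: 6 ≥ 5; Player 2: 3 ≥ 1). Player 2 gets 3.
Both Y is a pure NE (Player 1: 9 ≥ 7; Player 2: 12 ≥ 9). Player 2 gets 12.
Every other cell has a profitable deviation for at least one player. Highest of {3, 12} is 12.

12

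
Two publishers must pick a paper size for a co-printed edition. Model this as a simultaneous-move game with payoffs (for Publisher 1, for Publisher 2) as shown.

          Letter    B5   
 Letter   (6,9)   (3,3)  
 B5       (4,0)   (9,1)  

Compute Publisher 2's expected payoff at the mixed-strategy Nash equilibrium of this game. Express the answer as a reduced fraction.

9/7

Publisher 1 mixes with probability p on Letter, chosen so Publisher 2 is indifferent: 9p + 0(1−p) = 3p + 1(1−p) gives p = 1/7.
Publisher 2's expected payoff is 9·1/7 + 0·6/7 = 9/7.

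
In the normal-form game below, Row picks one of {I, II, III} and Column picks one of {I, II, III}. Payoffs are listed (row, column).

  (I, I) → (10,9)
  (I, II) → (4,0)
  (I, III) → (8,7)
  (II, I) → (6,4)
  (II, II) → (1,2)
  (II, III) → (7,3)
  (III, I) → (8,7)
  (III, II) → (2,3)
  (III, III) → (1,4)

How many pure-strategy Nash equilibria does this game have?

1

Both I: Row gets 10 (best alternative 8); Column gets 9 (best alternative 7). Neither deviates — NE.
Both II is not a NE: Row would switch to I (4 > 1).
No other cell survives both best-response checks, so there is 1 pure NE.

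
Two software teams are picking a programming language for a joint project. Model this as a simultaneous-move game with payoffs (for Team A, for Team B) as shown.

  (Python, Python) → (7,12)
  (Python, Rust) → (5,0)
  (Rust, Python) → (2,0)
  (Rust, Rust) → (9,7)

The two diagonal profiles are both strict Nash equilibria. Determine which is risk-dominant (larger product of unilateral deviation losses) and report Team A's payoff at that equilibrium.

At both Python: Team A loses 7 − 2 = 5 by deviating; Team B loses 12 − 0 = 12. Product = 5·12 = 60.
At both Rust: Team A loses 9 − 5 = 4 by deviating; Team B loses 7 − 0 = 7. Product = 4·7 = 28.
60 > 28, so both Python is risk-dominant. Team A's payoff there is 7.

7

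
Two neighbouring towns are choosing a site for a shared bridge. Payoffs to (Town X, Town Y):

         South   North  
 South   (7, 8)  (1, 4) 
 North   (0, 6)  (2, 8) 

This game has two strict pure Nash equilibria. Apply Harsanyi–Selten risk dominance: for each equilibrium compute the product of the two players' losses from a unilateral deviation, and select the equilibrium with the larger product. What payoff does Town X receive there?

At both South: Town X loses 7 − 0 = 7 by deviating; Town Y loses 8 − 4 = 4. Product = 7·4 = 28.
At both North: Town X loses 2 − 1 = 1 by deviating; Town Y loses 8 − 6 = 2. Product = 1·2 = 2.
28 > 2, so both South is risk-dominant. Town X's payoff there is 7.

7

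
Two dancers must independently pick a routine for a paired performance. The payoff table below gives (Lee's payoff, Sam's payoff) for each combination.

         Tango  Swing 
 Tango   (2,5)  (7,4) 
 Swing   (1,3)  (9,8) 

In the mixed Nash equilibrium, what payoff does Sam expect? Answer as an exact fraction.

Lee mixes with probability p on Tango, chosen so Sam is indifferent: 5p + 3(1−p) = 4p + 8(1−p) gives p = 5/6.
Sam's expected payoff is 5·5/6 + 3·1/6 = 14/3.

14/3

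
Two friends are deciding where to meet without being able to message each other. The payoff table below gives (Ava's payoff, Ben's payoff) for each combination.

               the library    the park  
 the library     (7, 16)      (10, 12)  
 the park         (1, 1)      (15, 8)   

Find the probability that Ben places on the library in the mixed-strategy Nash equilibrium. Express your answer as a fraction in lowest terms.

5/11

Ben's mix q on the library must make Ava indifferent between the library and the park.
Ava's payoff from the library: 7q + 10(1−q). From the park: 1q + 15(1−q).
Set equal: 6q = 5(1−q) → q = 5/11.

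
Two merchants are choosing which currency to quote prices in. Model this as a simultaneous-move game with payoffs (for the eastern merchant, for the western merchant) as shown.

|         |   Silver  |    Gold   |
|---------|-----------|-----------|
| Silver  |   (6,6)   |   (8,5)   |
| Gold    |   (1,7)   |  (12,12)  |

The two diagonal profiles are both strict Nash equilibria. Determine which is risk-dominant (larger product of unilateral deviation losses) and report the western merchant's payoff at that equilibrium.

12

At both Silver: the eastern merchant loses 6 − 1 = 5 by deviating; the western merchant loses 6 − 5 = 1. Product = 5·1 = 5.
At both Gold: the eastern merchant loses 12 − 8 = 4 by deviating; the western merchant loses 12 − 7 = 5. Product = 4·5 = 20.
20 > 5, so both Gold is risk-dominant. The western merchant's payoff there is 12.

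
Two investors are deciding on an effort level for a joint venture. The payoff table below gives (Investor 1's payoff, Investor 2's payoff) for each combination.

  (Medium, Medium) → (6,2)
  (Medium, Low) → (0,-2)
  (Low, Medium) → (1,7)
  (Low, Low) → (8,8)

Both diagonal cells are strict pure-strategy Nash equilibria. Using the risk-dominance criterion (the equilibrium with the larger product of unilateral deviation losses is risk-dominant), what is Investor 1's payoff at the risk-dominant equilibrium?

6

At both Medium: Investor 1 loses 6 − 1 = 5 by deviating; Investor 2 loses 2 − (-2) = 4. Product = 5·4 = 20.
At both Low: Investor 1 loses 8 − 0 = 8 by deviating; Investor 2 loses 8 − 7 = 1. Product = 8·1 = 8.
20 > 8, so both Medium is risk-dominant. Investor 1's payoff there is 6.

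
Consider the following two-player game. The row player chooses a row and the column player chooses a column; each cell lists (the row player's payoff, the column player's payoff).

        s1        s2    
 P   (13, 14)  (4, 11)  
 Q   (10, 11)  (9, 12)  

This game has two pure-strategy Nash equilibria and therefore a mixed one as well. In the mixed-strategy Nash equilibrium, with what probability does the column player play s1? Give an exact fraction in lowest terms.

5/8

The column player's mix q on s1 must make the row player indifferent between P and Q.
The row player's payoff from P: 13q + 4(1−q). From Q: 10q + 9(1−q).
Set equal: 3q = 5(1−q) → q = 5/8.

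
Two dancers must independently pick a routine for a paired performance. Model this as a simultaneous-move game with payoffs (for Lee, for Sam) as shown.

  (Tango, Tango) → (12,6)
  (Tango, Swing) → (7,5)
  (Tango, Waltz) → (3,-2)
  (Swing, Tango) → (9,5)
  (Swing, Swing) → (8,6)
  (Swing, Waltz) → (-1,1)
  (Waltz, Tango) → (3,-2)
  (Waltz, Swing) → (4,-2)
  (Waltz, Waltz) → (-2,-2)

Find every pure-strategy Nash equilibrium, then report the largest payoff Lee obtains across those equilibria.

12

Both Tango is a pure NE (Lee: 12 ≥ 9; Sam: 6 ≥ 5). Lee gets 12.
Both Swing is a pure NE (Lee: 8 ≥ 7; Sam: 6 ≥ 5). Lee gets 8.
Every other cell has a profitable deviation for at least one player. Highest of {12, 8} is 12.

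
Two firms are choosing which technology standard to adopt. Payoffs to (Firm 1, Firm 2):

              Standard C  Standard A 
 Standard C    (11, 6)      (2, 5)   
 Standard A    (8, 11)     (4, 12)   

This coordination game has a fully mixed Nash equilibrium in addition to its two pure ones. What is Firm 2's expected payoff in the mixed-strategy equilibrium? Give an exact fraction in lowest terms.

Firm 1 mixes with probability p on Standard C, chosen so Firm 2 is indifferent: 6p + 11(1−p) = 5p + 12(1−p) gives p = 1/2.
Firm 2's expected payoff is 6·1/2 + 11·1/2 = 17/2.

17/2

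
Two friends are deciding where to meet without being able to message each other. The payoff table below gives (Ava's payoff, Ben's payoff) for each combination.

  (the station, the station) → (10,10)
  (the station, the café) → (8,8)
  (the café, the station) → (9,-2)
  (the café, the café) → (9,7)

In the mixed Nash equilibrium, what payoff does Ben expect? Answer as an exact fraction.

86/11

Ava mixes with probability p on the station, chosen so Ben is indifferent: 10p + (-2)(1−p) = 8p + 7(1−p) gives p = 9/11.
Ben's expected payoff is 10·9/11 + (-2)·2/11 = 86/11.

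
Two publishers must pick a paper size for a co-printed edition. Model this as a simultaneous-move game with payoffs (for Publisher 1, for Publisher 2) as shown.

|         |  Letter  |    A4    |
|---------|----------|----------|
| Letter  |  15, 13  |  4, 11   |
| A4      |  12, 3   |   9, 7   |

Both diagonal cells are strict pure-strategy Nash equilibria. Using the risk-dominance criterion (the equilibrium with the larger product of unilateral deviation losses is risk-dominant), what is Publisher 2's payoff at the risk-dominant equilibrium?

7

At both Letter: Publisher 1 loses 15 − 12 = 3 by deviating; Publisher 2 loses 13 − 11 = 2. Product = 3·2 = 6.
At both A4: Publisher 1 loses 9 − 4 = 5 by deviating; Publisher 2 loses 7 − 3 = 4. Product = 5·4 = 20.
20 > 6, so both A4 is risk-dominant. Publisher 2's payoff there is 7.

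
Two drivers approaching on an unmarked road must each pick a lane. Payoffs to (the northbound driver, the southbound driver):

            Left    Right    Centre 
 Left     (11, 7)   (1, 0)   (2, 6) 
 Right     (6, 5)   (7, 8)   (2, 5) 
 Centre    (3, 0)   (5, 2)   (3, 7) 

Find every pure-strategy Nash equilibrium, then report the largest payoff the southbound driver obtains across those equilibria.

Both Left is a pure NE (the northbound driver: 11 ≥ 6; the southbound driver: 7 ≥ 6). The southbound driver gets 7.
Both Right is a pure NE (the northbound driver: 7 ≥ 5; the southbound driver: 8 ≥ 5). The southbound driver gets 8.
Both Centre is a pure NE (the northbound driver: 3 ≥ 2; the southbound driver: 7 ≥ 2). The southbound driver gets 7.
Every other cell has a profitable deviation for at least one player. Highest of {7, 8, 7} is 8.

8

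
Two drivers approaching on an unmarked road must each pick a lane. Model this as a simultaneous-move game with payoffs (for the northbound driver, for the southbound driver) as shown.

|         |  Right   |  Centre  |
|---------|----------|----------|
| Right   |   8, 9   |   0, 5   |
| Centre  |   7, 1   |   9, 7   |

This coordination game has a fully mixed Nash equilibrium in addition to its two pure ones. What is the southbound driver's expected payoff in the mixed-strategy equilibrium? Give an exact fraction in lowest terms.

29/5

The northbound driver mixes with probability p on Right, chosen so the southbound driver is indifferent: 9p + 1(1−p) = 5p + 7(1−p) gives p = 3/5.
The southbound driver's expected payoff is 9·3/5 + 1·2/5 = 29/5.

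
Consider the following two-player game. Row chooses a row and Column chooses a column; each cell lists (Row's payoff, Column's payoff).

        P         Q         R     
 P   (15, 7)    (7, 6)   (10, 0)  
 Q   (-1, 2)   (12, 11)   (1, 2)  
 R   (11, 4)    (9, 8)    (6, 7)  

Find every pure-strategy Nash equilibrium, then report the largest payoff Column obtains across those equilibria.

11

Both P is a pure NE (Row: 15 ≥ 11; Column: 7 ≥ 6). Column gets 7.
Both Q is a pure NE (Row: 12 ≥ 9; Column: 11 ≥ 2). Column gets 11.
Every other cell has a profitable deviation for at least one player. Highest of {7, 11} is 11.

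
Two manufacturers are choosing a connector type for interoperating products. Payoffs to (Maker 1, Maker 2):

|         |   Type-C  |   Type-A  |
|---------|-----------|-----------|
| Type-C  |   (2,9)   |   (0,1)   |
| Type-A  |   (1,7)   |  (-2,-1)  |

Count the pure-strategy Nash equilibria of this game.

1

Both Type-C: Maker 1 gets 2 (best alternative 1); Maker 2 gets 9 (best alternative 1). Neither deviates — NE.
Both Type-A is not a NE: Maker 1 would switch to Type-C (0 > -2).
No other cell survives both best-response checks, so there is 1 pure NE.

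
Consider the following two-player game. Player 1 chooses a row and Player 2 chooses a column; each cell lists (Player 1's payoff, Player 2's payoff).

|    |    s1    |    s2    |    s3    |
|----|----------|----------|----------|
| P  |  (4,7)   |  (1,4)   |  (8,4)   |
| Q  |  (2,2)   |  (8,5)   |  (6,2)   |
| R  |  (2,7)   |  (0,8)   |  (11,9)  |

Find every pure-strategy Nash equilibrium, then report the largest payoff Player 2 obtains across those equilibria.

(P, s1) is a pure NE (Player 1: 4 ≥ 2; Player 2: 7 ≥ 4). Player 2 gets 7.
(Q, s2) is a pure NE (Player 1: 8 ≥ 1; Player 2: 5 ≥ 2). Player 2 gets 5.
(R, s3) is a pure NE (Player 1: 11 ≥ 8; Player 2: 9 ≥ 8). Player 2 gets 9.
Every other cell has a profitable deviation for at least one player. Highest of {7, 5, 9} is 9.

9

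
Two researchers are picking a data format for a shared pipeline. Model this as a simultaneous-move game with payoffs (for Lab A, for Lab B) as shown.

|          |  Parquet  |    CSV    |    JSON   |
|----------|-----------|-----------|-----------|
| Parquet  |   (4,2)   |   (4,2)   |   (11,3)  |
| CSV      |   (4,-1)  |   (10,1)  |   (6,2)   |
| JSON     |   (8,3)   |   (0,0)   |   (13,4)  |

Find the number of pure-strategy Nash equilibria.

1

Both JSON: Lab A gets 13 (best alternative 11); Lab B gets 4 (best alternative 3). Neither deviates — NE.
Both CSV is not a NE: Lab B would switch to JSON (2 > 1).
No other cell survives both best-response checks, so there is 1 pure NE.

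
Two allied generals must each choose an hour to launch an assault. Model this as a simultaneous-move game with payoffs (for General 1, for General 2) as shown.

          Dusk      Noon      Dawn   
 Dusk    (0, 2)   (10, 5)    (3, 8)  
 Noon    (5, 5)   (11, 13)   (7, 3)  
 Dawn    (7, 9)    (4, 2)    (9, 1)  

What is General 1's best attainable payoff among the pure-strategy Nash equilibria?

Both Noon is a pure NE (General 1: 11 ≥ 10; General 2: 13 ≥ 5). General 1 gets 11.
(Dawn, Dusk) is a pure NE (General 1: 7 ≥ 5; General 2: 9 ≥ 2). General 1 gets 7.
Every other cell has a profitable deviation for at least one player. Highest of {11, 7} is 11.

11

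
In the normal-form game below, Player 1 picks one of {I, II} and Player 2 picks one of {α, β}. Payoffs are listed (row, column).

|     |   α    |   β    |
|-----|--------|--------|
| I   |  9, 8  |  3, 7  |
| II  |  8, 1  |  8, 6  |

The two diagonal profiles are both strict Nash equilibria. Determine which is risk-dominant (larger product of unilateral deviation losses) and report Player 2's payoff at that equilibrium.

6

At (I, α): Player 1 loses 9 − 8 = 1 by deviating; Player 2 loses 8 − 7 = 1. Product = 1·1 = 1.
At (II, β): Player 1 loses 8 − 3 = 5 by deviating; Player 2 loses 6 − 1 = 5. Product = 5·5 = 25.
25 > 1, so (II, β) is risk-dominant. Player 2's payoff there is 6.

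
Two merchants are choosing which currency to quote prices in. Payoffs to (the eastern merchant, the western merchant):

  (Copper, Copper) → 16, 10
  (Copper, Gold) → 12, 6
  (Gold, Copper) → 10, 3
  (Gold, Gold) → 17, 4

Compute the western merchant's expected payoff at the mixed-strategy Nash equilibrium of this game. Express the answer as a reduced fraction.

22/5

The eastern merchant mixes with probability p on Copper, chosen so the western merchant is indifferent: 10p + 3(1−p) = 6p + 4(1−p) gives p = 1/5.
The western merchant's expected payoff is 10·1/5 + 3·4/5 = 22/5.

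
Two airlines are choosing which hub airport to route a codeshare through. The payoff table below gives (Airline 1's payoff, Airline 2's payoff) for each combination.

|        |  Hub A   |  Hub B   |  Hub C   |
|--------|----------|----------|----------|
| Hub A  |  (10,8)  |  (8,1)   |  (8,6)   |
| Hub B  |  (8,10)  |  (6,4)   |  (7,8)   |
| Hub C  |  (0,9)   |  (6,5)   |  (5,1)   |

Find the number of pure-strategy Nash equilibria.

1

Both Hub A: Airline 1 gets 10 (best alternative 8); Airline 2 gets 8 (best alternative 6). Neither deviates — NE.
Both Hub B is not a NE: Airline 1 would switch to Hub A (8 > 6).
No other cell survives both best-response checks, so there is 1 pure NE.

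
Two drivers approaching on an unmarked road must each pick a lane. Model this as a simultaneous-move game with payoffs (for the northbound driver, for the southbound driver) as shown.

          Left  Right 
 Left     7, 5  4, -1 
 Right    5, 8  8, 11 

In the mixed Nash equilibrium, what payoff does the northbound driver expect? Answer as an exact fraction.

6

The southbound driver mixes with probability q on Left, chosen so the northbound driver is indifferent: 7q + 4(1−q) = 5q + 8(1−q) gives q = 2/3.
The northbound driver's expected payoff (from either row, since indifferent) is 7·2/3 + 4·1/3 = 6.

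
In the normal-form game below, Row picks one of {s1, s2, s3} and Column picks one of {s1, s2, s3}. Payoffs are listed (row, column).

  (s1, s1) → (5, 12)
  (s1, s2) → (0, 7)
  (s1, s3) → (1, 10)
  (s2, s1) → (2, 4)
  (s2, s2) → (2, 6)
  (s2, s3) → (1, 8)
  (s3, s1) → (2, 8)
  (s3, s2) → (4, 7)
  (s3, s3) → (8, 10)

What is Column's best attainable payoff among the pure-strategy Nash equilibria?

12

Both s1 is a pure NE (Row: 5 ≥ 2; Column: 12 ≥ 10). Column gets 12.
Both s3 is a pure NE (Row: 8 ≥ 1; Column: 10 ≥ 8). Column gets 10.
Every other cell has a profitable deviation for at least one player. Highest of {12, 10} is 12.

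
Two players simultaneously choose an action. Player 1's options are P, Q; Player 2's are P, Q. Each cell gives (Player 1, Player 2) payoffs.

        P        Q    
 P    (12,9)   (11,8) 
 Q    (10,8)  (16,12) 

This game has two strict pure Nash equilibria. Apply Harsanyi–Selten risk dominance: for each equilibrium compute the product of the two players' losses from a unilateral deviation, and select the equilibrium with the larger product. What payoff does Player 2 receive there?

At both P: Player 1 loses 12 − 10 = 2 by deviating; Player 2 loses 9 − 8 = 1. Product = 2·1 = 2.
At both Q: Player 1 loses 16 − 11 = 5 by deviating; Player 2 loses 12 − 8 = 4. Product = 5·4 = 20.
20 > 2, so both Q is risk-dominant. Player 2's payoff there is 12.

12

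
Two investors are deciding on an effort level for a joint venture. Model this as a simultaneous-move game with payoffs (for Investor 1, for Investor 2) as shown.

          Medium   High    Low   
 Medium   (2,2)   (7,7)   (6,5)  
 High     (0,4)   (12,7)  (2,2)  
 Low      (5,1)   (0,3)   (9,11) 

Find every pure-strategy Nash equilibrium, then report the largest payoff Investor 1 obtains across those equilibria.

Both High is a pure NE (Investor 1: 12 ≥ 7; Investor 2: 7 ≥ 4). Investor 1 gets 12.
Both Low is a pure NE (Investor 1: 9 ≥ 6; Investor 2: 11 ≥ 3). Investor 1 gets 9.
Every other cell has a profitable deviation for at least one player. Highest of {12, 9} is 12.

12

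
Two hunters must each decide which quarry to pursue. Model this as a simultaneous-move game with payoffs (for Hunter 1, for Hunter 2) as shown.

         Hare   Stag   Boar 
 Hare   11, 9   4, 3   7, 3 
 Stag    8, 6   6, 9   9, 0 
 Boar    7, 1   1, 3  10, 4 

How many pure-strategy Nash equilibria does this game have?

Both Hare: Hunter 1 gets 11 (best alternative 8); Hunter 2 gets 9 (best alternative 3). Neither deviates — NE.
Both Stag: Hunter 1 gets 6 (best alternative 4); Hunter 2 gets 9 (best alternative 6). Neither deviates — NE.
Both Boar: Hunter 1 gets 10 (best alternative 9); Hunter 2 gets 4 (best alternative 3). Neither deviates — NE.
(Boar, Hare) is not a NE: Hunter 1 would switch to Hare (11 > 7).
No other cell survives both best-response checks, so there are 3 pure NE.

3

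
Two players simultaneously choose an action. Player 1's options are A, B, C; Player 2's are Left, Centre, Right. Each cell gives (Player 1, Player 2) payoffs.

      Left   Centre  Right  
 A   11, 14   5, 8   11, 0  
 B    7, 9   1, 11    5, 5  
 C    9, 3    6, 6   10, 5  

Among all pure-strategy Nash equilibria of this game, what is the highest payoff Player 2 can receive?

(A, Left) is a pure NE (Player 1: 11 ≥ 9; Player 2: 14 ≥ 8). Player 2 gets 14.
(C, Centre) is a pure NE (Player 1: 6 ≥ 5; Player 2: 6 ≥ 5). Player 2 gets 6.
Every other cell has a profitable deviation for at least one player. Highest of {14, 6} is 14.

14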